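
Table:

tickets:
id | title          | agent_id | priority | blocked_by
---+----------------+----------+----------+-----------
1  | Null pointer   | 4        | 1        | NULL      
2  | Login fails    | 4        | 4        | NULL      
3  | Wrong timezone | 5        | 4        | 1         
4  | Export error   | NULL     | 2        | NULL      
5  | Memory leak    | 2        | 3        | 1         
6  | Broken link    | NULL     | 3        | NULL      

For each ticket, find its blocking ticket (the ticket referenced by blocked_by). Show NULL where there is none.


This is a self-join: tickets is joined to a second copy of itself, matching each row's blocked_by to another row's id. Use LEFT JOIN so rows with blocked_by=NULL are kept.
  - ticket 1 (Null pointer): blocked_by=NULL -> NULL
  - ticket 2 (Login fails): blocked_by=NULL -> NULL
  - ticket 3 (Wrong timezone): blocked_by=1 -> Null pointer
  - ticket 4 (Export error): blocked_by=NULL -> NULL
  - ticket 5 (Memory leak): blocked_by=1 -> Null pointer
  - ticket 6 (Broken link): blocked_by=NULL -> NULL

SQL:
SELECT a.title AS item, b.title AS blocked_by
FROM tickets a
LEFT JOIN tickets b ON a.blocked_by = b.id

Result:
item           | blocked_by  
---------------+-------------
Null pointer   | NULL        
Login fails    | NULL        
Wrong timezone | Null pointer
Export error   | NULL        
Memory leak    | Null pointer
Broken link    | NULL        


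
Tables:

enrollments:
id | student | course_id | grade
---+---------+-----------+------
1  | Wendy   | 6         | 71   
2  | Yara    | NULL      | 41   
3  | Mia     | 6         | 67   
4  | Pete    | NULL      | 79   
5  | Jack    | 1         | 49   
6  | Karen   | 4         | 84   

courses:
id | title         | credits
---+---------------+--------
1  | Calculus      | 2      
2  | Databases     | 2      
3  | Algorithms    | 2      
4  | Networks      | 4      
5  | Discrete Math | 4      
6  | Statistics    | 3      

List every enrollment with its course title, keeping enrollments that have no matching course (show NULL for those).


LEFT JOIN keeps every row from enrollments (the left table); where course_id has no match in courses, the course columns become NULL. Walk through each enrollment:
  - enrollment 1 (Wendy): course_id=6 -> matches Statistics
  - enrollment 2 (Yara): course_id=NULL, no match -> kept with NULL
  - enrollment 3 (Mia): course_id=6 -> matches Statistics
  - enrollment 4 (Pete): course_id=NULL, no match -> kept with NULL
  - enrollment 5 (Jack): course_id=1 -> matches Calculus
  - enrollment 6 (Karen): course_id=4 -> matches Networks
All 6 rows appear; 2 have NULL course.

SQL:
SELECT a.student, b.title AS course
FROM enrollments a
LEFT JOIN courses b ON a.course_id = b.id

Result:
student | course    
--------+-----------
Wendy   | Statistics
Yara    | NULL      
Mia     | Statistics
Pete    | NULL      
Jack    | Calculus  
Karen   | Networks  


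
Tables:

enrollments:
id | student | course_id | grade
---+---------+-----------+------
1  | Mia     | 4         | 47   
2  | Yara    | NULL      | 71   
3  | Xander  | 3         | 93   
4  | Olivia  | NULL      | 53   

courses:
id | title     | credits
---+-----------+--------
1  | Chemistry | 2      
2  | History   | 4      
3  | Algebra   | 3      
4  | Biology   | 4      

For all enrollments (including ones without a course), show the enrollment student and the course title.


LEFT JOIN keeps every row from enrollments (the left table); where course_id has no match in courses, the course columns become NULL. Walk through each enrollment:
  - enrollment 1 (Mia): course_id=4 -> matches Biology
  - enrollment 2 (Yara): course_id=NULL, no match -> kept with NULL
  - enrollment 3 (Xander): course_id=3 -> matches Algebra
  - enrollment 4 (Olivia): course_id=NULL, no match -> kept with NULL
All 4 rows appear; 2 have NULL course.

SQL:
SELECT a.student, b.title AS course
FROM enrollments a
LEFT JOIN courses b ON a.course_id = b.id

Result:
student | course 
--------+--------
Mia     | Biology
Yara    | NULL   
Xander  | Algebra
Olivia  | NULL   


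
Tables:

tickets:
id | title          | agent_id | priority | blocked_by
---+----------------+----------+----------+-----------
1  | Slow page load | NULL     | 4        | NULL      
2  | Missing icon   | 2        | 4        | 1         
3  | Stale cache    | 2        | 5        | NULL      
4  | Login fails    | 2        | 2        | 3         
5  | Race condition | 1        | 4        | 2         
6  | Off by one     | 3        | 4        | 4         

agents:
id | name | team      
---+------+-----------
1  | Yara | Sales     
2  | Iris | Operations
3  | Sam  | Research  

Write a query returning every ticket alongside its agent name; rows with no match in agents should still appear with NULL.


LEFT JOIN keeps every row from tickets (the left table); where agent_id has no match in agents, the agent columns become NULL. Walk through each ticket:
  - ticket 1 (Slow page load): agent_id=NULL, no match -> kept with NULL
  - ticket 2 (Missing icon): agent_id=2 -> matches Iris
  - ticket 3 (Stale cache): agent_id=2 -> matches Iris
  - ticket 4 (Login fails): agent_id=2 -> matches Iris
  - ticket 5 (Race condition): agent_id=1 -> matches Yara
  - ticket 6 (Off by one): agent_id=3 -> matches Sam
All 6 rows appear; 1 has NULL agent.

SQL:
SELECT a.title, b.name AS agent
FROM tickets a
LEFT JOIN agents b ON a.agent_id = b.id

Result:
title          | agent
---------------+------
Slow page load | NULL 
Missing icon   | Iris 
Stale cache    | Iris 
Login fails    | Iris 
Race condition | Yara 
Off by one     | Sam  


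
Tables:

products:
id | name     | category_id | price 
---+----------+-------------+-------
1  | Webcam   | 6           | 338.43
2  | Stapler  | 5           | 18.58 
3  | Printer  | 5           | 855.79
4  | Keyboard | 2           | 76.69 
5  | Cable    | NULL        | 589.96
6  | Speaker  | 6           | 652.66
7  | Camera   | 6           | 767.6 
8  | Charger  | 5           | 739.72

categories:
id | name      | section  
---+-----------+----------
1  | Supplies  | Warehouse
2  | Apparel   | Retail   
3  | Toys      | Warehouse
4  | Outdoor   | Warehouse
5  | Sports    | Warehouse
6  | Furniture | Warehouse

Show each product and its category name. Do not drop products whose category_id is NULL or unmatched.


LEFT JOIN keeps every row from products (the left table); where category_id has no match in categories, the category columns become NULL. Walk through each product:
  - product 1 (Webcam): category_id=6 -> matches Furniture
  - product 2 (Stapler): category_id=5 -> matches Sports
  - product 3 (Printer): category_id=5 -> matches Sports
  - product 4 (Keyboard): category_id=2 -> matches Apparel
  - product 5 (Cable): category_id=NULL, no match -> kept with NULL
  - product 6 (Speaker): category_id=6 -> matches Furniture
  - product 7 (Camera): category_id=6 -> matches Furniture
  - product 8 (Charger): category_id=5 -> matches Sports
All 8 rows appear; 1 has NULL category.

SQL:
SELECT a.name, b.name AS category
FROM products a
LEFT JOIN categories b ON a.category_id = b.id

Result:
name     | category 
---------+----------
Webcam   | Furniture
Stapler  | Sports   
Printer  | Sports   
Keyboard | Apparel  
Cable    | NULL     
Speaker  | Furniture
Camera   | Furniture
Charger  | Sports   


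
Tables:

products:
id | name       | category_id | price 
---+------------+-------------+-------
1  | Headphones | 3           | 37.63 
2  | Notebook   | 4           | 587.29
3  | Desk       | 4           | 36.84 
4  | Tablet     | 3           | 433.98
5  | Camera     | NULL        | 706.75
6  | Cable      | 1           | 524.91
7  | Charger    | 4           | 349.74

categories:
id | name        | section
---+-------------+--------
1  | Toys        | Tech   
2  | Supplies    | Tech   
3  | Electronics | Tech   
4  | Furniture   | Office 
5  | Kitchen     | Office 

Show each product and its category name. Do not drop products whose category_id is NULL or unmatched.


LEFT JOIN keeps every row from products (the left table); where category_id has no match in categories, the category columns become NULL. Walk through each product:
  - product 1 (Headphones): category_id=3 -> matches Electronics
  - product 2 (Notebook): category_id=4 -> matches Furniture
  - product 3 (Desk): category_id=4 -> matches Furniture
  - product 4 (Tablet): category_id=3 -> matches Electronics
  - product 5 (Camera): category_id=NULL, no match -> kept with NULL
  - product 6 (Cable): category_id=1 -> matches Toys
  - product 7 (Charger): category_id=4 -> matches Furniture
All 7 rows appear; 1 has NULL category.

SQL:
SELECT a.name, b.name AS category
FROM products a
LEFT JOIN categories b ON a.category_id = b.id

Result:
name       | category   
-----------+------------
Headphones | Electronics
Notebook   | Furniture  
Desk       | Furniture  
Tablet     | Electronics
Camera     | NULL       
Cable      | Toys       
Charger    | Furniture  


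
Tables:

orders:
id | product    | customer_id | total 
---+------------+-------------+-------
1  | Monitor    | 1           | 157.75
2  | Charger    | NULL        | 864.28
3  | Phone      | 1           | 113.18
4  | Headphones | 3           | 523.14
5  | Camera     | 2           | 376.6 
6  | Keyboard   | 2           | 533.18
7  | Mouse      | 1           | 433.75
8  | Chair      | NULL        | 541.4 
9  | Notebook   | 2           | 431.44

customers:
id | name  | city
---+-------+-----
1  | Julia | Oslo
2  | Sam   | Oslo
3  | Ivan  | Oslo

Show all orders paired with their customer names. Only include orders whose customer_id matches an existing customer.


INNER JOIN keeps only orders rows whose customer_id matches an id in customers. Walk through each order:
  - order 1 (Monitor): customer_id=1 -> matches Julia
  - order 2 (Charger): customer_id=NULL, no match -> dropped
  - order 3 (Phone): customer_id=1 -> matches Julia
  - order 4 (Headphones): customer_id=3 -> matches Ivan
  - order 5 (Camera): customer_id=2 -> matches Sam
  - order 6 (Keyboard): customer_id=2 -> matches Sam
  - order 7 (Mouse): customer_id=1 -> matches Julia
  - order 8 (Chair): customer_id=NULL, no match -> dropped
  - order 9 (Notebook): customer_id=2 -> matches Sam
So 2 of 9 rows are dropped.

SQL:
SELECT a.product, b.name AS customer
FROM orders a
INNER JOIN customers b ON a.customer_id = b.id

Result:
product    | customer
-----------+---------
Monitor    | Julia   
Phone      | Julia   
Headphones | Ivan    
Camera     | Sam     
Keyboard   | Sam     
Mouse      | Julia   
Notebook   | Sam     


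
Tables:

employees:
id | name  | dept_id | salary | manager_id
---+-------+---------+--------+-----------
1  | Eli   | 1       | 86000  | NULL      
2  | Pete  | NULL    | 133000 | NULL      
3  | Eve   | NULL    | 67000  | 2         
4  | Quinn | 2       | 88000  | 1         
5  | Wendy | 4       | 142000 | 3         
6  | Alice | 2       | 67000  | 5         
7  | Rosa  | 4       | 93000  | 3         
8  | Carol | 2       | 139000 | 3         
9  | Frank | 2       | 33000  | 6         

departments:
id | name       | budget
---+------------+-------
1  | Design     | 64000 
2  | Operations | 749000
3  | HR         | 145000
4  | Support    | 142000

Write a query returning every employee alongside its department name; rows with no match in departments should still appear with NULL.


LEFT JOIN keeps every row from employees (the left table); where dept_id has no match in departments, the department columns become NULL. Walk through each employee:
  - employee 1 (Eli): dept_id=1 -> matches Design
  - employee 2 (Pete): dept_id=NULL, no match -> kept with NULL
  - employee 3 (Eve): dept_id=NULL, no match -> kept with NULL
  - employee 4 (Quinn): dept_id=2 -> matches Operations
  - employee 5 (Wendy): dept_id=4 -> matches Support
  - employee 6 (Alice): dept_id=2 -> matches Operations
  - employee 7 (Rosa): dept_id=4 -> matches Support
  - employee 8 (Carol): dept_id=2 -> matches Operations
  - employee 9 (Frank): dept_id=2 -> matches Operations
All 9 rows appear; 2 have NULL department.

SQL:
SELECT a.name, b.name AS department
FROM employees a
LEFT JOIN departments b ON a.dept_id = b.id

Result:
name  | department
------+-----------
Eli   | Design    
Pete  | NULL      
Eve   | NULL      
Quinn | Operations
Wendy | Support   
Alice | Operations
Rosa  | Support   
Carol | Operations
Frank | Operations


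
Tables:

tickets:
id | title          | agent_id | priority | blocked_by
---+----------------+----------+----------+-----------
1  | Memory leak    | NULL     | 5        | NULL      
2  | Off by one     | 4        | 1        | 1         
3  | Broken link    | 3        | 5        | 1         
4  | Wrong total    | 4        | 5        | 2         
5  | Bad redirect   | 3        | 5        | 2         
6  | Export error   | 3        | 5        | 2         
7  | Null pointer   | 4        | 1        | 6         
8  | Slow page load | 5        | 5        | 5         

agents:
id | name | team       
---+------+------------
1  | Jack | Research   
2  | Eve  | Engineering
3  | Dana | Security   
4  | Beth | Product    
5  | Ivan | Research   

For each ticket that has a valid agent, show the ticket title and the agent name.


INNER JOIN keeps only tickets rows whose agent_id matches an id in agents. Walk through each ticket:
  - ticket 1 (Memory leak): agent_id=NULL, no match -> dropped
  - ticket 2 (Off by one): agent_id=4 -> matches Beth
  - ticket 3 (Broken link): agent_id=3 -> matches Dana
  - ticket 4 (Wrong total): agent_id=4 -> matches Beth
  - ticket 5 (Bad redirect): agent_id=3 -> matches Dana
  - ticket 6 (Export error): agent_id=3 -> matches Dana
  - ticket 7 (Null pointer): agent_id=4 -> matches Beth
  - ticket 8 (Slow page load): agent_id=5 -> matches Ivan
So 1 of 8 rows is dropped.

SQL:
SELECT a.title, b.name AS agent
FROM tickets a
INNER JOIN agents b ON a.agent_id = b.id

Result:
title          | agent
---------------+------
Off by one     | Beth 
Broken link    | Dana 
Wrong total    | Beth 
Bad redirect   | Dana 
Export error   | Dana 
Null pointer   | Beth 
Slow page load | Ivan 


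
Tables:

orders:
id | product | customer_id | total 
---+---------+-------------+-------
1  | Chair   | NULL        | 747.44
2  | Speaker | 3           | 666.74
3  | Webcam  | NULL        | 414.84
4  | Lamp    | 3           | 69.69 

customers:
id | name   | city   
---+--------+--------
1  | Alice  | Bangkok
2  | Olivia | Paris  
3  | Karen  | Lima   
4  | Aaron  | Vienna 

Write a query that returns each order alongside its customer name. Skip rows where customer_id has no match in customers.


INNER JOIN keeps only orders rows whose customer_id matches an id in customers. Walk through each order:
  - order 1 (Chair): customer_id=NULL, no match -> dropped
  - order 2 (Speaker): customer_id=3 -> matches Karen
  - order 3 (Webcam): customer_id=NULL, no match -> dropped
  - order 4 (Lamp): customer_id=3 -> matches Karen
So 2 of 4 rows are dropped.

SQL:
SELECT a.product, b.name AS customer
FROM orders a
INNER JOIN customers b ON a.customer_id = b.id

Result:
product | customer
--------+---------
Speaker | Karen   
Lamp    | Karen   


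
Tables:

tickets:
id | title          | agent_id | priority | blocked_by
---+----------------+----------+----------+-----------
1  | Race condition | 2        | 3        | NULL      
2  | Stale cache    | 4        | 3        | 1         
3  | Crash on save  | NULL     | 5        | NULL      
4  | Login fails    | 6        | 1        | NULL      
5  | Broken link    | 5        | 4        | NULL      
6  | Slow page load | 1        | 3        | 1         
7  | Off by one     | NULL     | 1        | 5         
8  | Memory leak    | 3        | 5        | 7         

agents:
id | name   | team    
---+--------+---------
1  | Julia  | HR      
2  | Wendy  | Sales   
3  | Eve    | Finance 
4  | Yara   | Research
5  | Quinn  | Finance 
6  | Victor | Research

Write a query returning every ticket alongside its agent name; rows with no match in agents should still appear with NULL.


LEFT JOIN keeps every row from tickets (the left table); where agent_id has no match in agents, the agent columns become NULL. Walk through each ticket:
  - ticket 1 (Race condition): agent_id=2 -> matches Wendy
  - ticket 2 (Stale cache): agent_id=4 -> matches Yara
  - ticket 3 (Crash on save): agent_id=NULL, no match -> kept with NULL
  - ticket 4 (Login fails): agent_id=6 -> matches Victor
  - ticket 5 (Broken link): agent_id=5 -> matches Quinn
  - ticket 6 (Slow page load): agent_id=1 -> matches Julia
  - ticket 7 (Off by one): agent_id=NULL, no match -> kept with NULL
  - ticket 8 (Memory leak): agent_id=3 -> matches Eve
All 8 rows appear; 2 have NULL agent.

SQL:
SELECT a.title, b.name AS agent
FROM tickets a
LEFT JOIN agents b ON a.agent_id = b.id

Result:
title          | agent 
---------------+-------
Race condition | Wendy 
Stale cache    | Yara  
Crash on save  | NULL  
Login fails    | Victor
Broken link    | Quinn 
Slow page load | Julia 
Off by one     | NULL  
Memory leak    | Eve   


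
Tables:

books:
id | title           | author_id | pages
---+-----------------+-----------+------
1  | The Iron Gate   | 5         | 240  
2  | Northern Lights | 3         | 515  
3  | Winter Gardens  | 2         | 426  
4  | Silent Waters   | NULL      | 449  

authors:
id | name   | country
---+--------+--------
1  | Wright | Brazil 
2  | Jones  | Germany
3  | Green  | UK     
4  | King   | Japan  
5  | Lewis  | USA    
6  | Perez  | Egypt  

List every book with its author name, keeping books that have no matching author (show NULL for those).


LEFT JOIN keeps every row from books (the left table); where author_id has no match in authors, the author columns become NULL. Walk through each book:
  - book 1 (The Iron Gate): author_id=5 -> matches Lewis
  - book 2 (Northern Lights): author_id=3 -> matches Green
  - book 3 (Winter Gardens): author_id=2 -> matches Jones
  - book 4 (Silent Waters): author_id=NULL, no match -> kept with NULL
All 4 rows appear; 1 has NULL author.

SQL:
SELECT a.title, b.name AS author
FROM books a
LEFT JOIN authors b ON a.author_id = b.id

Result:
title           | author
----------------+-------
The Iron Gate   | Lewis 
Northern Lights | Green 
Winter Gardens  | Jones 
Silent Waters   | NULL  


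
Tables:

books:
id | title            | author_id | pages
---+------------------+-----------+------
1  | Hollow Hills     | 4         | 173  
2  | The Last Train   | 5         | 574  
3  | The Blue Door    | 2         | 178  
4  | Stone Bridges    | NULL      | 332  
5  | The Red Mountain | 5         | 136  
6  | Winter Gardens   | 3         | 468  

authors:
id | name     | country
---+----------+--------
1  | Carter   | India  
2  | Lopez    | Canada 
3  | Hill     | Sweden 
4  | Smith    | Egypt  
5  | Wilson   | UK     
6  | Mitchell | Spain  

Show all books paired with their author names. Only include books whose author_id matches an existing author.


INNER JOIN keeps only books rows whose author_id matches an id in authors. Walk through each book:
  - book 1 (Hollow Hills): author_id=4 -> matches Smith
  - book 2 (The Last Train): author_id=5 -> matches Wilson
  - book 3 (The Blue Door): author_id=2 -> matches Lopez
  - book 4 (Stone Bridges): author_id=NULL, no match -> dropped
  - book 5 (The Red Mountain): author_id=5 -> matches Wilson
  - book 6 (Winter Gardens): author_id=3 -> matches Hill
So 1 of 6 rows is dropped.

SQL:
SELECT a.title, b.name AS author
FROM books a
INNER JOIN authors b ON a.author_id = b.id

Result:
title            | author
-----------------+-------
Hollow Hills     | Smith 
The Last Train   | Wilson
The Blue Door    | Lopez 
The Red Mountain | Wilson
Winter Gardens   | Hill  


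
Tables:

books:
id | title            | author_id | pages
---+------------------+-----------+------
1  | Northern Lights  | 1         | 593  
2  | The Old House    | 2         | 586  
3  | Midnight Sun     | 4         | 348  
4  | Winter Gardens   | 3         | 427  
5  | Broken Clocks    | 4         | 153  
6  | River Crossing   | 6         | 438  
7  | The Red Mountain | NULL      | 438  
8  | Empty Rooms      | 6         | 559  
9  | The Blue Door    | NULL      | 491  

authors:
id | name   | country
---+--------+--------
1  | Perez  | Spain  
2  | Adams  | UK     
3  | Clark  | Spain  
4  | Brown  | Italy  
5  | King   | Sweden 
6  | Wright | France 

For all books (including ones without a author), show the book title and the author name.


LEFT JOIN keeps every row from books (the left table); where author_id has no match in authors, the author columns become NULL. Walk through each book:
  - book 1 (Northern Lights): author_id=1 -> matches Perez
  - book 2 (The Old House): author_id=2 -> matches Adams
  - book 3 (Midnight Sun): author_id=4 -> matches Brown
  - book 4 (Winter Gardens): author_id=3 -> matches Clark
  - book 5 (Broken Clocks): author_id=4 -> matches Brown
  - book 6 (River Crossing): author_id=6 -> matches Wright
  - book 7 (The Red Mountain): author_id=NULL, no match -> kept with NULL
  - book 8 (Empty Rooms): author_id=6 -> matches Wright
  - book 9 (The Blue Door): author_id=NULL, no match -> kept with NULL
All 9 rows appear; 2 have NULL author.

SQL:
SELECT a.title, b.name AS author
FROM books a
LEFT JOIN authors b ON a.author_id = b.id

Result:
title            | author
-----------------+-------
Northern Lights  | Perez 
The Old House    | Adams 
Midnight Sun     | Brown 
Winter Gardens   | Clark 
Broken Clocks    | Brown 
River Crossing   | Wright
The Red Mountain | NULL  
Empty Rooms      | Wright
The Blue Door    | NULL  


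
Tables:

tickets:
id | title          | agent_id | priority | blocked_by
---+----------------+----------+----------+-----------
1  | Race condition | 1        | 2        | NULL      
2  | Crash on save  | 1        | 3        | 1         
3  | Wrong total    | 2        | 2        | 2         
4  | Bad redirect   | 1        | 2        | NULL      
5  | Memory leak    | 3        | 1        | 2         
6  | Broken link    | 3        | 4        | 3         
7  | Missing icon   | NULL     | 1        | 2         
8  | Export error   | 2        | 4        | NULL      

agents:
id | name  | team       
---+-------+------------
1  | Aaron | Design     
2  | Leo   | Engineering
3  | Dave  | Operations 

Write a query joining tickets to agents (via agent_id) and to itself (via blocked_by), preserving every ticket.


Two LEFT JOINs from the same base table tickets: one to agents via agent_id, one to tickets itself via blocked_by. Both are LEFT so every ticket is preserved.
Match against agents:
  - ticket 1 (Race condition): agent_id=1 -> matches Aaron
  - ticket 2 (Crash on save): agent_id=1 -> matches Aaron
  - ticket 3 (Wrong total): agent_id=2 -> matches Leo
  - ticket 4 (Bad redirect): agent_id=1 -> matches Aaron
  - ticket 5 (Memory leak): agent_id=3 -> matches Dave
  - ticket 6 (Broken link): agent_id=3 -> matches Dave
  - ticket 7 (Missing icon): agent_id=NULL, no match -> kept with NULL
  - ticket 8 (Export error): agent_id=2 -> matches Leo
Match against tickets (self):
  - ticket 1 (Race condition): blocked_by=NULL -> NULL
  - ticket 2 (Crash on save): blocked_by=1 -> Race condition
  - ticket 3 (Wrong total): blocked_by=2 -> Crash on save
  - ticket 4 (Bad redirect): blocked_by=NULL -> NULL
  - ticket 5 (Memory leak): blocked_by=2 -> Crash on save
  - ticket 6 (Broken link): blocked_by=3 -> Wrong total
  - ticket 7 (Missing icon): blocked_by=2 -> Crash on save
  - ticket 8 (Export error): blocked_by=NULL -> NULL

SQL:
SELECT a.title, b.name AS agent, c.title AS blocked_by
FROM tickets a
LEFT JOIN agents b ON a.agent_id = b.id
LEFT JOIN tickets c ON a.blocked_by = c.id

Result:
title          | agent | blocked_by    
---------------+-------+---------------
Race condition | Aaron | NULL          
Crash on save  | Aaron | Race condition
Wrong total    | Leo   | Crash on save 
Bad redirect   | Aaron | NULL          
Memory leak    | Dave  | Crash on save 
Broken link    | Dave  | Wrong total   
Missing icon   | NULL  | Crash on save 
Export error   | Leo   | NULL          


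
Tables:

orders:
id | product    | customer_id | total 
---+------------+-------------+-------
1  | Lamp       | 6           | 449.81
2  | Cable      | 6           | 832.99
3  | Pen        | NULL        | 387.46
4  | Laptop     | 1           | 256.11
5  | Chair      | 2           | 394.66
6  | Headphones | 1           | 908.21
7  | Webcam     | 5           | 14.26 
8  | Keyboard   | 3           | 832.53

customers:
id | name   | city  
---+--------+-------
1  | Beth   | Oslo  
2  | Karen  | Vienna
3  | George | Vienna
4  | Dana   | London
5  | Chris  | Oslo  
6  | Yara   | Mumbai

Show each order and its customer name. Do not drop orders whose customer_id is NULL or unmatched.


LEFT JOIN keeps every row from orders (the left table); where customer_id has no match in customers, the customer columns become NULL. Walk through each order:
  - order 1 (Lamp): customer_id=6 -> matches Yara
  - order 2 (Cable): customer_id=6 -> matches Yara
  - order 3 (Pen): customer_id=NULL, no match -> kept with NULL
  - order 4 (Laptop): customer_id=1 -> matches Beth
  - order 5 (Chair): customer_id=2 -> matches Karen
  - order 6 (Headphones): customer_id=1 -> matches Beth
  - order 7 (Webcam): customer_id=5 -> matches Chris
  - order 8 (Keyboard): customer_id=3 -> matches George
All 8 rows appear; 1 has NULL customer.

SQL:
SELECT a.product, b.name AS customer
FROM orders a
LEFT JOIN customers b ON a.customer_id = b.id

Result:
product    | customer
-----------+---------
Lamp       | Yara    
Cable      | Yara    
Pen        | NULL    
Laptop     | Beth    
Chair      | Karen   
Headphones | Beth    
Webcam     | Chris   
Keyboard   | George  


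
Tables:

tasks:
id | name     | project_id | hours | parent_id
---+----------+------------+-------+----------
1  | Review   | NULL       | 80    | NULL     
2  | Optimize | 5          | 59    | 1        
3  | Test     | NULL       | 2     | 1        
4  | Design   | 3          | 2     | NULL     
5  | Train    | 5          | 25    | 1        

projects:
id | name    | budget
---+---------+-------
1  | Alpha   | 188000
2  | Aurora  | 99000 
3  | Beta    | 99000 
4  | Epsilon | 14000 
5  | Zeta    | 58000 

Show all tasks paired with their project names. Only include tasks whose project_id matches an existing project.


INNER JOIN keeps only tasks rows whose project_id matches an id in projects. Walk through each task:
  - task 1 (Review): project_id=NULL, no match -> dropped
  - task 2 (Optimize): project_id=5 -> matches Zeta
  - task 3 (Test): project_id=NULL, no match -> dropped
  - task 4 (Design): project_id=3 -> matches Beta
  - task 5 (Train): project_id=5 -> matches Zeta
So 2 of 5 rows are dropped.

SQL:
SELECT a.name, b.name AS project
FROM tasks a
INNER JOIN projects b ON a.project_id = b.id

Result:
name     | project
---------+--------
Optimize | Zeta   
Design   | Beta   
Train    | Zeta   


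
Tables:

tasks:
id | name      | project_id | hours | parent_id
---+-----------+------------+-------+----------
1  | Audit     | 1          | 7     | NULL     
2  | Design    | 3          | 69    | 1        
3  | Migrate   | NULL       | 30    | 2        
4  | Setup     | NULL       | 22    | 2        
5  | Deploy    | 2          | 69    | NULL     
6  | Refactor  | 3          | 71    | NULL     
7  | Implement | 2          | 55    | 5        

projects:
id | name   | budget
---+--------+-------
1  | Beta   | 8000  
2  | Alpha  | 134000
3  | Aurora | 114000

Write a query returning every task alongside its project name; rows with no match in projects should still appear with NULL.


LEFT JOIN keeps every row from tasks (the left table); where project_id has no match in projects, the project columns become NULL. Walk through each task:
  - task 1 (Audit): project_id=1 -> matches Beta
  - task 2 (Design): project_id=3 -> matches Aurora
  - task 3 (Migrate): project_id=NULL, no match -> kept with NULL
  - task 4 (Setup): project_id=NULL, no match -> kept with NULL
  - task 5 (Deploy): project_id=2 -> matches Alpha
  - task 6 (Refactor): project_id=3 -> matches Aurora
  - task 7 (Implement): project_id=2 -> matches Alpha
All 7 rows appear; 2 have NULL project.

SQL:
SELECT a.name, b.name AS project
FROM tasks a
LEFT JOIN projects b ON a.project_id = b.id

Result:
name      | project
----------+--------
Audit     | Beta   
Design    | Aurora 
Migrate   | NULL   
Setup     | NULL   
Deploy    | Alpha  
Refactor  | Aurora 
Implement | Alpha  


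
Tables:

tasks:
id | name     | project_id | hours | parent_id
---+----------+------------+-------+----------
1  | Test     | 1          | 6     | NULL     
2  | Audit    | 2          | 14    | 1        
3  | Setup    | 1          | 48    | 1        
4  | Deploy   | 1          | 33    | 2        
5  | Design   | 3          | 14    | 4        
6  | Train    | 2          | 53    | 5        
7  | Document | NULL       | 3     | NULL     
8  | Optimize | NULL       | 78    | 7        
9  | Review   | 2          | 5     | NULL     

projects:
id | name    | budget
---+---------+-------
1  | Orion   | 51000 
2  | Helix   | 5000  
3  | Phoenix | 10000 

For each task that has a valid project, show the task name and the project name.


INNER JOIN keeps only tasks rows whose project_id matches an id in projects. Walk through each task:
  - task 1 (Test): project_id=1 -> matches Orion
  - task 2 (Audit): project_id=2 -> matches Helix
  - task 3 (Setup): project_id=1 -> matches Orion
  - task 4 (Deploy): project_id=1 -> matches Orion
  - task 5 (Design): project_id=3 -> matches Phoenix
  - task 6 (Train): project_id=2 -> matches Helix
  - task 7 (Document): project_id=NULL, no match -> dropped
  - task 8 (Optimize): project_id=NULL, no match -> dropped
  - task 9 (Review): project_id=2 -> matches Helix
So 2 of 9 rows are dropped.

SQL:
SELECT a.name, b.name AS project
FROM tasks a
INNER JOIN projects b ON a.project_id = b.id

Result:
name   | project
-------+--------
Test   | Orion  
Audit  | Helix  
Setup  | Orion  
Deploy | Orion  
Design | Phoenix
Train  | Helix  
Review | Helix  


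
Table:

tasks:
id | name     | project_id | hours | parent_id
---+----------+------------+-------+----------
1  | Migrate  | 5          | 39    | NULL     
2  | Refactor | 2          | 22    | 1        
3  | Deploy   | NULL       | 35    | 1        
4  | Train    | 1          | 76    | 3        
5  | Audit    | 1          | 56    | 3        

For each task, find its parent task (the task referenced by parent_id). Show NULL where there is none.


This is a self-join: tasks is joined to a second copy of itself, matching each row's parent_id to another row's id. Use LEFT JOIN so rows with parent_id=NULL are kept.
  - task 1 (Migrate): parent_id=NULL -> NULL
  - task 2 (Refactor): parent_id=1 -> Migrate
  - task 3 (Deploy): parent_id=1 -> Migrate
  - task 4 (Train): parent_id=3 -> Deploy
  - task 5 (Audit): parent_id=3 -> Deploy

SQL:
SELECT a.name AS item, b.name AS parent
FROM tasks a
LEFT JOIN tasks b ON a.parent_id = b.id

Result:
item     | parent 
---------+--------
Migrate  | NULL   
Refactor | Migrate
Deploy   | Migrate
Train    | Deploy 
Audit    | Deploy 


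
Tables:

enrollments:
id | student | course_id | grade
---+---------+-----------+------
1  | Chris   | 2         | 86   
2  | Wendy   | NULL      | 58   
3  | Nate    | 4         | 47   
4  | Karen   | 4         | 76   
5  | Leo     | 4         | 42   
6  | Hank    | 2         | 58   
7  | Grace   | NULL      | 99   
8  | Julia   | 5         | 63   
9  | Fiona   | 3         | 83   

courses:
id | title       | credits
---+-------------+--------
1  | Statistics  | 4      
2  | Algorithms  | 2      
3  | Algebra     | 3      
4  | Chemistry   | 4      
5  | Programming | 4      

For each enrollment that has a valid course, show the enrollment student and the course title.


INNER JOIN keeps only enrollments rows whose course_id matches an id in courses. Walk through each enrollment:
  - enrollment 1 (Chris): course_id=2 -> matches Algorithms
  - enrollment 2 (Wendy): course_id=NULL, no match -> dropped
  - enrollment 3 (Nate): course_id=4 -> matches Chemistry
  - enrollment 4 (Karen): course_id=4 -> matches Chemistry
  - enrollment 5 (Leo): course_id=4 -> matches Chemistry
  - enrollment 6 (Hank): course_id=2 -> matches Algorithms
  - enrollment 7 (Grace): course_id=NULL, no match -> dropped
  - enrollment 8 (Julia): course_id=5 -> matches Programming
  - enrollment 9 (Fiona): course_id=3 -> matches Algebra
So 2 of 9 rows are dropped.

SQL:
SELECT a.student, b.title AS course
FROM enrollments a
INNER JOIN courses b ON a.course_id = b.id

Result:
student | course     
--------+------------
Chris   | Algorithms 
Nate    | Chemistry  
Karen   | Chemistry  
Leo     | Chemistry  
Hank    | Algorithms 
Julia   | Programming
Fiona   | Algebra    


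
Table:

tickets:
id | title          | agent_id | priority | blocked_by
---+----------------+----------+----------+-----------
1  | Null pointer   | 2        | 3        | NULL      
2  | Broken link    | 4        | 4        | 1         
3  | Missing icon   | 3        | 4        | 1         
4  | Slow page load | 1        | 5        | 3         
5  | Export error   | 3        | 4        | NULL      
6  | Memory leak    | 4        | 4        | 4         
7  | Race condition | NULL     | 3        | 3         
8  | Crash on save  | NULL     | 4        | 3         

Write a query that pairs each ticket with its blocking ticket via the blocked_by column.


This is a self-join: tickets is joined to a second copy of itself, matching each row's blocked_by to another row's id. Use LEFT JOIN so rows with blocked_by=NULL are kept.
  - ticket 1 (Null pointer): blocked_by=NULL -> NULL
  - ticket 2 (Broken link): blocked_by=1 -> Null pointer
  - ticket 3 (Missing icon): blocked_by=1 -> Null pointer
  - ticket 4 (Slow page load): blocked_by=3 -> Missing icon
  - ticket 5 (Export error): blocked_by=NULL -> NULL
  - ticket 6 (Memory leak): blocked_by=4 -> Slow page load
  - ticket 7 (Race condition): blocked_by=3 -> Missing icon
  - ticket 8 (Crash on save): blocked_by=3 -> Missing icon

SQL:
SELECT a.title AS item, b.title AS blocked_by
FROM tickets a
LEFT JOIN tickets b ON a.blocked_by = b.id

Result:
item           | blocked_by    
---------------+---------------
Null pointer   | NULL          
Broken link    | Null pointer  
Missing icon   | Null pointer  
Slow page load | Missing icon  
Export error   | NULL          
Memory leak    | Slow page load
Race condition | Missing icon  
Crash on save  | Missing icon  


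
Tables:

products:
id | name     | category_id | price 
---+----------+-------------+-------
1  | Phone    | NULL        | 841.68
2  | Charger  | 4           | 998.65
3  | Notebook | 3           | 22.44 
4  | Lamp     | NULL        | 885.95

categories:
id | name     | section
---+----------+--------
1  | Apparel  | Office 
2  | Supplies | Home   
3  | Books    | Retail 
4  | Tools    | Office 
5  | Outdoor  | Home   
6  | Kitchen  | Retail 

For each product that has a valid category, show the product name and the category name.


INNER JOIN keeps only products rows whose category_id matches an id in categories. Walk through each product:
  - product 1 (Phone): category_id=NULL, no match -> dropped
  - product 2 (Charger): category_id=4 -> matches Tools
  - product 3 (Notebook): category_id=3 -> matches Books
  - product 4 (Lamp): category_id=NULL, no match -> dropped
So 2 of 4 rows are dropped.

SQL:
SELECT a.name, b.name AS category
FROM products a
INNER JOIN categories b ON a.category_id = b.id

Result:
name     | category
---------+---------
Charger  | Tools   
Notebook | Books   


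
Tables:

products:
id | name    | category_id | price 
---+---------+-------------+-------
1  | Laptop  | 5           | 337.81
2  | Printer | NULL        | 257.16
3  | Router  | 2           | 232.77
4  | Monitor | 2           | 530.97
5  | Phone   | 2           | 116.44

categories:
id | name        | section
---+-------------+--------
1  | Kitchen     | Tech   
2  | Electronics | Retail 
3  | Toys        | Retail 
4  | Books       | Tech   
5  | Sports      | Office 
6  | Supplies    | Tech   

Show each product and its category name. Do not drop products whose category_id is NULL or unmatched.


LEFT JOIN keeps every row from products (the left table); where category_id has no match in categories, the category columns become NULL. Walk through each product:
  - product 1 (Laptop): category_id=5 -> matches Sports
  - product 2 (Printer): category_id=NULL, no match -> kept with NULL
  - product 3 (Router): category_id=2 -> matches Electronics
  - product 4 (Monitor): category_id=2 -> matches Electronics
  - product 5 (Phone): category_id=2 -> matches Electronics
All 5 rows appear; 1 has NULL category.

SQL:
SELECT a.name, b.name AS category
FROM products a
LEFT JOIN categories b ON a.category_id = b.id

Result:
name    | category   
--------+------------
Laptop  | Sports     
Printer | NULL       
Router  | Electronics
Monitor | Electronics
Phone   | Electronics


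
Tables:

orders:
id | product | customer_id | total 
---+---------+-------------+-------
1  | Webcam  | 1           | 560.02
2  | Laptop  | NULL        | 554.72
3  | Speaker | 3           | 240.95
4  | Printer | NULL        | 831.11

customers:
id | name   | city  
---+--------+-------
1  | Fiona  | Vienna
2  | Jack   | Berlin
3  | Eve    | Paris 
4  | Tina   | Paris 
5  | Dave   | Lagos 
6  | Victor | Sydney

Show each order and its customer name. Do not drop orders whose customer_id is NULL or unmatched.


LEFT JOIN keeps every row from orders (the left table); where customer_id has no match in customers, the customer columns become NULL. Walk through each order:
  - order 1 (Webcam): customer_id=1 -> matches Fiona
  - order 2 (Laptop): customer_id=NULL, no match -> kept with NULL
  - order 3 (Speaker): customer_id=3 -> matches Eve
  - order 4 (Printer): customer_id=NULL, no match -> kept with NULL
All 4 rows appear; 2 have NULL customer.

SQL:
SELECT a.product, b.name AS customer
FROM orders a
LEFT JOIN customers b ON a.customer_id = b.id

Result:
product | customer
--------+---------
Webcam  | Fiona   
Laptop  | NULL    
Speaker | Eve     
Printer | NULL    


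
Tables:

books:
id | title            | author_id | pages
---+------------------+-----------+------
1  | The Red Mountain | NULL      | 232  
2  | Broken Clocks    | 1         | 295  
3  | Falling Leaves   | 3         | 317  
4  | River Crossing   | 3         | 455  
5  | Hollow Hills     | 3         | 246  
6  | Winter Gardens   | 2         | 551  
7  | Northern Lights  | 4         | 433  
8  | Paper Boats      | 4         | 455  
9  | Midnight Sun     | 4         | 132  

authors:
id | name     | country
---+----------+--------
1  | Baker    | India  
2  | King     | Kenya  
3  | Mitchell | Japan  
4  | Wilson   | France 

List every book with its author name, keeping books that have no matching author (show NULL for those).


LEFT JOIN keeps every row from books (the left table); where author_id has no match in authors, the author columns become NULL. Walk through each book:
  - book 1 (The Red Mountain): author_id=NULL, no match -> kept with NULL
  - book 2 (Broken Clocks): author_id=1 -> matches Baker
  - book 3 (Falling Leaves): author_id=3 -> matches Mitchell
  - book 4 (River Crossing): author_id=3 -> matches Mitchell
  - book 5 (Hollow Hills): author_id=3 -> matches Mitchell
  - book 6 (Winter Gardens): author_id=2 -> matches King
  - book 7 (Northern Lights): author_id=4 -> matches Wilson
  - book 8 (Paper Boats): author_id=4 -> matches Wilson
  - book 9 (Midnight Sun): author_id=4 -> matches Wilson
All 9 rows appear; 1 has NULL author.

SQL:
SELECT a.title, b.name AS author
FROM books a
LEFT JOIN authors b ON a.author_id = b.id

Result:
title            | author  
-----------------+---------
The Red Mountain | NULL    
Broken Clocks    | Baker   
Falling Leaves   | Mitchell
River Crossing   | Mitchell
Hollow Hills     | Mitchell
Winter Gardens   | King    
Northern Lights  | Wilson  
Paper Boats      | Wilson  
Midnight Sun     | Wilson  


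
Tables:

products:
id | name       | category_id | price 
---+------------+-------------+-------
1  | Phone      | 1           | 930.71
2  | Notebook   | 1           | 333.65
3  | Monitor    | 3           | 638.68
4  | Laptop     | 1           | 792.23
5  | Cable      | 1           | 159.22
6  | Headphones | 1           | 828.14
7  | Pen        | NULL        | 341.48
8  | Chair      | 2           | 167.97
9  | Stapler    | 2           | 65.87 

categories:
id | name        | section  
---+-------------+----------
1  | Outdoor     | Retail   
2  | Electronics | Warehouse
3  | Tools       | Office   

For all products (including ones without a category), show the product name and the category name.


LEFT JOIN keeps every row from products (the left table); where category_id has no match in categories, the category columns become NULL. Walk through each product:
  - product 1 (Phone): category_id=1 -> matches Outdoor
  - product 2 (Notebook): category_id=1 -> matches Outdoor
  - product 3 (Monitor): category_id=3 -> matches Tools
  - product 4 (Laptop): category_id=1 -> matches Outdoor
  - product 5 (Cable): category_id=1 -> matches Outdoor
  - product 6 (Headphones): category_id=1 -> matches Outdoor
  - product 7 (Pen): category_id=NULL, no match -> kept with NULL
  - product 8 (Chair): category_id=2 -> matches Electronics
  - product 9 (Stapler): category_id=2 -> matches Electronics
All 9 rows appear; 1 has NULL category.

SQL:
SELECT a.name, b.name AS category
FROM products a
LEFT JOIN categories b ON a.category_id = b.id

Result:
name       | category   
-----------+------------
Phone      | Outdoor    
Notebook   | Outdoor    
Monitor    | Tools      
Laptop     | Outdoor    
Cable      | Outdoor    
Headphones | Outdoor    
Pen        | NULL       
Chair      | Electronics
Stapler    | Electronics
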